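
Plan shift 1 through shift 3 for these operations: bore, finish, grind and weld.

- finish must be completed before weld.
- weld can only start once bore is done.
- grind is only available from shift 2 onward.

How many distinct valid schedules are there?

Splitting on bore: it can be shift 1 (6), shift 2 (4). Listing each branch's schedules as (finish, grind, weld) by shift number:
bore=shift 1: (1,2,2) (1,2,3) (1,3,2) (1,3,3) (2,2,3) (2,3,3) — 6.
bore=shift 2: (1,2,3) (1,3,3) (2,2,3) (2,3,3) — 4.
Summing: 6 + 4 = 10.

10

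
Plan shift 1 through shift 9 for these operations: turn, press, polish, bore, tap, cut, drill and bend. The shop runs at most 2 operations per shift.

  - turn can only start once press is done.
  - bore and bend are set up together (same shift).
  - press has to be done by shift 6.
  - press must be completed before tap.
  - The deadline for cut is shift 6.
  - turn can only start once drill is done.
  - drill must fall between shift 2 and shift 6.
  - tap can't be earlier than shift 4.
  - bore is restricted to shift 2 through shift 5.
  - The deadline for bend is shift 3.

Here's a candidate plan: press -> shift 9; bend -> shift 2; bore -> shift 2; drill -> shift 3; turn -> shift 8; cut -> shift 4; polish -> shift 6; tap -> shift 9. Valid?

The shop runs at most 2 operations per shift — holds.
bore and bend are set up together (same shift) — holds.
turn can only start once press is done — violated.
press must be completed before tap — violated.
drill must fall between shift 2 and shift 6 — holds.
The deadline for cut is shift 6 — holds.
press has to be done by shift 6 — violated.
tap can't be earlier than shift 4 — holds.
turn can only start once drill is done — holds.
bore is restricted to shift 2 through shift 5 — holds.
The deadline for bend is shift 3 — holds.

Invalid. press has to be done by shift 6.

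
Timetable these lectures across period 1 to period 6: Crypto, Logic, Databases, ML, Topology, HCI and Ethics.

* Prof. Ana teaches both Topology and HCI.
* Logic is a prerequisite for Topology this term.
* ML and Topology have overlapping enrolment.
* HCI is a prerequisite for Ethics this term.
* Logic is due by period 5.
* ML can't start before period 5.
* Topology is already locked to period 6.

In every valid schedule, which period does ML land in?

ML's window is period 5–period 6.
Topology is fixed at period 6, and ML can't share a period with Topology.
So ML must be period 5.

period 5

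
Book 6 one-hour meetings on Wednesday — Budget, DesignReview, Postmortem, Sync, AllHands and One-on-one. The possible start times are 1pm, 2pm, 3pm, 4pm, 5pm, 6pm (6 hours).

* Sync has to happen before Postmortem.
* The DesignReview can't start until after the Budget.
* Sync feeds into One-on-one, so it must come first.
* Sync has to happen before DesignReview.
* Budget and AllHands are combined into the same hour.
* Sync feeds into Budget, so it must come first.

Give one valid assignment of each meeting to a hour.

Budget in 2pm; DesignReview in 3pm; One-on-one in 2pm; Postmortem in 2pm; Sync in 1pm; AllHands in 2pm

Checking: Sync(1pm) before DesignReview(3pm); Budget(2pm) before DesignReview(3pm); Sync(1pm) before Postmortem(2pm); Sync(1pm) before Budget(2pm); Sync(1pm) before One-on-one(2pm); Budget = AllHands = 2pm.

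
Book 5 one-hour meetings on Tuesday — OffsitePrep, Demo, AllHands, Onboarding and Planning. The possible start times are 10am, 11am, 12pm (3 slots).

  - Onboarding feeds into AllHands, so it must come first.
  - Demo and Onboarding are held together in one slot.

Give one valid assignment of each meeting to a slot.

AllHands=11am; Onboarding=10am; Demo=10am; Planning=10am; OffsitePrep=10am

Checking: Onboarding(10am) before AllHands(11am); Demo = Onboarding = 10am.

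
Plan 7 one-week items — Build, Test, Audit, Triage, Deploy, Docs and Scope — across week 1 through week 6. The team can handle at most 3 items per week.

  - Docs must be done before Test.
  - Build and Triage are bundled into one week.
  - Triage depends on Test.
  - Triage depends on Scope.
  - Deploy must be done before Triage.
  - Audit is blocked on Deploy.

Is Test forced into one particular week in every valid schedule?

No

Test can be week 2 (e.g. Audit=week 2; Triage=week 3; Build=week 3; Docs=week 1; Test=week 2; Scope=week 1; Deploy=week 1) or week 3 (e.g. Deploy=week 1, Docs=week 1, Triage=week 4, Build=week 4, Scope=week 1, Test=week 3, Audit=week 2).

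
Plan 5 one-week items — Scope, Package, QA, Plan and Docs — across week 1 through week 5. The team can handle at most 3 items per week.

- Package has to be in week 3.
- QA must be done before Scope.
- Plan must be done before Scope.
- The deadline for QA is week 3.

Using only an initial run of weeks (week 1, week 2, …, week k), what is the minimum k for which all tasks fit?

3

The precedence chain requires at least 2 distinct weeks.
With at most 3 per week and 5 tasks, at least 2 weeks are needed.
Package can't be placed before week 3, so the schedule must run through at least week 3.
3 works (last occupied week: week 3): for example Docs in week 1; Plan in week 1; Scope in week 2; Package in week 3; QA in week 1.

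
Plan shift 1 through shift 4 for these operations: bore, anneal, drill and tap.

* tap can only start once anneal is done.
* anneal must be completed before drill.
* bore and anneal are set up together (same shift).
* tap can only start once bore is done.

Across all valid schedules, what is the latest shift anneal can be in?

Downstream work caps anneal at shift 3.
anneal at shift 3 is achievable: anneal=shift 3; tap=shift 4; bore=shift 3; drill=shift 4.

shift 3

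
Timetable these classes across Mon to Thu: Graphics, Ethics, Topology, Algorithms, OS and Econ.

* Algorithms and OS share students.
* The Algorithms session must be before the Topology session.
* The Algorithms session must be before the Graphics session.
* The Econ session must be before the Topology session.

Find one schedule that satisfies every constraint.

Topology -> Tue; Econ -> Mon; OS -> Tue; Ethics -> Mon; Algorithms -> Mon; Graphics -> Tue

Checking: Algorithms(Mon) before Topology(Tue); Algorithms(Mon) before Graphics(Tue); Econ(Mon) before Topology(Tue); Algorithms(Mon) != OS(Tue).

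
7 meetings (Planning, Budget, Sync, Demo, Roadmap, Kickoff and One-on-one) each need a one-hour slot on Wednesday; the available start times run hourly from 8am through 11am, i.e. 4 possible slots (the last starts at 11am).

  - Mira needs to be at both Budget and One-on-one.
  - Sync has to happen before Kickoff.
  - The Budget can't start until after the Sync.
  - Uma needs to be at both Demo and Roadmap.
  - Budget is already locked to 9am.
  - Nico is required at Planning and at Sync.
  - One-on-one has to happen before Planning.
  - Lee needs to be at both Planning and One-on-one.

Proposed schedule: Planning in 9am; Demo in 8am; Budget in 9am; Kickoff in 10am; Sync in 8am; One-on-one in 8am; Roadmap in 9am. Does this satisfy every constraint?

Mira needs to be at both Budget and One-on-one — holds.
The Budget can't start until after the Sync — holds.
Lee needs to be at both Planning and One-on-one — holds.
Sync has to happen before Kickoff — holds.
Nico is required at Planning and at Sync — holds.
Budget is already locked to 9am — holds.
Uma needs to be at both Demo and Roadmap — holds.
One-on-one has to happen before Planning — holds.

Valid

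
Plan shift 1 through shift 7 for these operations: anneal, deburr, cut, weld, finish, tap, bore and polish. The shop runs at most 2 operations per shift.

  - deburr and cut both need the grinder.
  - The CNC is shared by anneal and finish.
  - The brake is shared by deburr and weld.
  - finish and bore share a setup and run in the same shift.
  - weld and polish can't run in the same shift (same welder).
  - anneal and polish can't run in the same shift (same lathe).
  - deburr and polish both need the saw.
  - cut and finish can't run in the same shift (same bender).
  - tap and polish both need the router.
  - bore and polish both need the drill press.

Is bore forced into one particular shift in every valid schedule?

bore can be shift 1 (e.g. finish in shift 1, anneal in shift 2, weld in shift 3, polish in shift 5, bore in shift 1, cut in shift 3, tap in shift 4, deburr in shift 2) or shift 2 (e.g. tap in shift 4, bore in shift 2, polish in shift 5, anneal in shift 1, cut in shift 3, deburr in shift 1, weld in shift 3, finish in shift 2).

No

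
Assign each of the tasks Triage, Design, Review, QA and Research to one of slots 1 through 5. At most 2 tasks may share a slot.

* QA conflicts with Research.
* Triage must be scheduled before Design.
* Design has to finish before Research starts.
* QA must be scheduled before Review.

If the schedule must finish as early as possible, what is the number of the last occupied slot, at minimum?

slot 3

The precedence chain requires at least 3 distinct slots.
With at most 2 per slot and 5 tasks, at least 3 slots are needed.
3 works (last occupied slot: 3): for example Triage -> 1; Review -> 2; QA -> 1; Research -> 3; Design -> 2.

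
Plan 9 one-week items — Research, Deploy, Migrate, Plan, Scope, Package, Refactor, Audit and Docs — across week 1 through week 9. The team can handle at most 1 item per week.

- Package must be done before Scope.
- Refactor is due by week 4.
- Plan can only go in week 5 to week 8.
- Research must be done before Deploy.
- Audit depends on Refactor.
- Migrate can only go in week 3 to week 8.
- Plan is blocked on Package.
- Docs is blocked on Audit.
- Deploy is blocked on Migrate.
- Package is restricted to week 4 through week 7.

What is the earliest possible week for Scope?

week 5

Precedence pushes Scope to at least week 5.
Scope at week 5 is achievable: Package=week 4; Migrate=week 3; Plan=week 6; Deploy=week 7; Research=week 2; Docs=week 9; Refactor=week 1; Scope=week 5; Audit=week 8.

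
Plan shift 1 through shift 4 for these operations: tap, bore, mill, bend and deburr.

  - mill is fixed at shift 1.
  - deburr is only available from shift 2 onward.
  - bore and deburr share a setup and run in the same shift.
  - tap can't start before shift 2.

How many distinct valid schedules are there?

Splitting on tap: it can be shift 2 (12), shift 3 (12), shift 4 (12). Listing each branch's schedules as (bore, mill, bend, deburr) by shift number:
tap=shift 2: (2,1,1,2) (2,1,2,2) (2,1,3,2) (2,1,4,2) (3,1,1,3) (3,1,2,3) (3,1,3,3) (3,1,4,3) (4,1,1,4) (4,1,2,4) (4,1,3,4) (4,1,4,4) — 12.
tap=shift 3: (2,1,1,2) (2,1,2,2) (2,1,3,2) (2,1,4,2) (3,1,1,3) (3,1,2,3) (3,1,3,3) (3,1,4,3) (4,1,1,4) (4,1,2,4) (4,1,3,4) (4,1,4,4) — 12.
tap=shift 4: (2,1,1,2) (2,1,2,2) (2,1,3,2) (2,1,4,2) (3,1,1,3) (3,1,2,3) (3,1,3,3) (3,1,4,3) (4,1,1,4) (4,1,2,4) (4,1,3,4) (4,1,4,4) — 12.
Summing: 12 + 12 + 12 = 36.

36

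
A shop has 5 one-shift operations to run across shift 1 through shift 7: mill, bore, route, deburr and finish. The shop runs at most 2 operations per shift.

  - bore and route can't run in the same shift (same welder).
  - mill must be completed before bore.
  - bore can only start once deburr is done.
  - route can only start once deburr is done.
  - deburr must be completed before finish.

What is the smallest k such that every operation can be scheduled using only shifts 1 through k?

The precedence chain requires at least 2 distinct shifts.
With at most 2 per shift and 5 operations, at least 3 shifts are needed.
3 works (last occupied shift: shift 3): for example bore in shift 2, route in shift 3, mill in shift 1, finish in shift 2, deburr in shift 1.

3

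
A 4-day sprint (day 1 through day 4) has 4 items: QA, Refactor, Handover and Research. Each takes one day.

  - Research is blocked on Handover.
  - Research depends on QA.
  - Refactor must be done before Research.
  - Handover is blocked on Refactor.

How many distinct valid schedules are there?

11

Splitting on QA: it can be day 1 (4), day 2 (4), day 3 (3). Listing each branch's schedules as (Refactor, Handover, Research) by day number:
QA=day 1: (1,2,3) (1,2,4) (1,3,4) (2,3,4) — 4.
QA=day 2: (1,2,3) (1,2,4) (1,3,4) (2,3,4) — 4.
QA=day 3: (1,2,4) (1,3,4) (2,3,4) — 3.
Summing: 4 + 4 + 3 = 11.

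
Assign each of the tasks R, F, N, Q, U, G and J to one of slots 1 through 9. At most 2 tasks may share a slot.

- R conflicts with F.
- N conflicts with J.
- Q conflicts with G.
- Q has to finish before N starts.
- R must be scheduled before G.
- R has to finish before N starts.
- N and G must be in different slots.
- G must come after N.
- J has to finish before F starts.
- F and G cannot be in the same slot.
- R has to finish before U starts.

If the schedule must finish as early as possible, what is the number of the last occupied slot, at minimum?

The precedence chain requires at least 3 distinct slots.
With at most 2 per slot and 7 tasks, at least 4 slots are needed.
4 works (last occupied slot: 4): for example N -> 2; R -> 1; U -> 2; Q -> 1; F -> 4; G -> 3; J -> 3.

slot 4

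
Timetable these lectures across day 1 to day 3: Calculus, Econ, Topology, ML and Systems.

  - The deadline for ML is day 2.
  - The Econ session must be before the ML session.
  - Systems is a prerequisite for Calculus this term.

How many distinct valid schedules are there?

Splitting on Calculus: it can be day 2 (3), day 3 (6). Listing each branch's schedules as (Econ, Topology, ML, Systems) by day number:
Calculus=day 2: (1,1,2,1) (1,2,2,1) (1,3,2,1) — 3.
Calculus=day 3: (1,1,2,1) (1,1,2,2) (1,2,2,1) (1,2,2,2) (1,3,2,1) (1,3,2,2) — 6.
Summing: 3 + 6 = 9.

9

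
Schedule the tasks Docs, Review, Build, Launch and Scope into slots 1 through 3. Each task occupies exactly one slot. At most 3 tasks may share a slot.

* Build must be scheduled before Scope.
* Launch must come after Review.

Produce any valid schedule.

Scope -> 2; Review -> 1; Docs -> 1; Launch -> 2; Build -> 1

Checking: Review(1) before Launch(2); Build(1) before Scope(2); max 3 per slot (cap 3).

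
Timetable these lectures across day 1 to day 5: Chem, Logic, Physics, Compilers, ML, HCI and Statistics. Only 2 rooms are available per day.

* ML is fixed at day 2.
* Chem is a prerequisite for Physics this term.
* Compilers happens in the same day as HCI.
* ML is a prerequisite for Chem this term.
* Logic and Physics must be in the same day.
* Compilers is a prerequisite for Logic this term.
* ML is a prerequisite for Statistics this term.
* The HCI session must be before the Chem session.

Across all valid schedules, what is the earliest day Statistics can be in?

day 3

Precedence pushes Statistics to at least day 3.
Statistics at day 3 is achievable: Compilers -> day 1; Chem -> day 3; Physics -> day 4; HCI -> day 1; Logic -> day 4; ML -> day 2; Statistics -> day 3.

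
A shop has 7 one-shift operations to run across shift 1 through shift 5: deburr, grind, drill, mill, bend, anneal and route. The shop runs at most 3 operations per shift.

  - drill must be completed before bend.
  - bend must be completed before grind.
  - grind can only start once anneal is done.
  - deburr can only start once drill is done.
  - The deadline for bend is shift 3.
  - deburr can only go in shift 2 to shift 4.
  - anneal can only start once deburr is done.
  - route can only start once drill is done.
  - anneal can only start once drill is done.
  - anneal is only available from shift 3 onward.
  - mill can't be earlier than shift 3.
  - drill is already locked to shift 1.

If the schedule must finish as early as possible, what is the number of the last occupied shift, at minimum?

4

The precedence chain requires at least 4 distinct shifts.
With at most 3 per shift and 7 operations, at least 3 shifts are needed.
4 works (last occupied shift: shift 4): for example deburr=shift 2, grind=shift 4, drill=shift 1, mill=shift 3, anneal=shift 3, route=shift 2, bend=shift 2.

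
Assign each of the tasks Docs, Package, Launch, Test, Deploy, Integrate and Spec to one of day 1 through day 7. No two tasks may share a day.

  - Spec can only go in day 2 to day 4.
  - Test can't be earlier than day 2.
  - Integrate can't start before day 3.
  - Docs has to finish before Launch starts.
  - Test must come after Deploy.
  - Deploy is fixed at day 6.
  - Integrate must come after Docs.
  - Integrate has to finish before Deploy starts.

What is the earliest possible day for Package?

Package at day 1 is achievable: Launch in day 5; Deploy in day 6; Integrate in day 4; Docs in day 3; Test in day 7; Spec in day 2; Package in day 1.

day 1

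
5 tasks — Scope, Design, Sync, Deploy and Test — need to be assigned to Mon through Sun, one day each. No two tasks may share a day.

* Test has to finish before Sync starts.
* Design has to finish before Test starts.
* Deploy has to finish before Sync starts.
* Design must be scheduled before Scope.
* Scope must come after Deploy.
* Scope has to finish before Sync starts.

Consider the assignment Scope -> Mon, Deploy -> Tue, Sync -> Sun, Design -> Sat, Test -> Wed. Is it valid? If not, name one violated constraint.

No — it violates: Design must be scheduled before Scope

Scope must come after Deploy — violated.
Scope has to finish before Sync starts — holds.
Design must be scheduled before Scope — violated.
Test has to finish before Sync starts — holds.
No two tasks may share a day — holds.
Design has to finish before Test starts — violated.
Deploy has to finish before Sync starts — holds.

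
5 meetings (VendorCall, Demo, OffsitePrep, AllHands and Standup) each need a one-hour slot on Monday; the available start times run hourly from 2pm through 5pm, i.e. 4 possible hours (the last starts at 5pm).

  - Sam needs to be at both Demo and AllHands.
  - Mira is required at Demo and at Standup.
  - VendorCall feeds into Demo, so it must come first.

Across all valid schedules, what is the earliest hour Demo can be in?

Precedence pushes Demo to at least 3pm.
Demo at 3pm is achievable: AllHands=2pm, Demo=3pm, OffsitePrep=2pm, VendorCall=2pm, Standup=2pm.

3pm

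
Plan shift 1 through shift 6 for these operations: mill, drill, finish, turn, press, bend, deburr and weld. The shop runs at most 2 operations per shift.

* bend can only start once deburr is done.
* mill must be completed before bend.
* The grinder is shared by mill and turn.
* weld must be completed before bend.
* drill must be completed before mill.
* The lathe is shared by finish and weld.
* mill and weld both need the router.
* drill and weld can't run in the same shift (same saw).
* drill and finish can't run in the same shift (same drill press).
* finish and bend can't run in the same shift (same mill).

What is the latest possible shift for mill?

Precedence pushes mill to at least shift 2; downstream work caps mill at shift 5.
mill at shift 5 is achievable: mill -> shift 5; turn -> shift 2; weld -> shift 2; deburr -> shift 1; drill -> shift 1; finish -> shift 3; bend -> shift 6; press -> shift 3.

shift 5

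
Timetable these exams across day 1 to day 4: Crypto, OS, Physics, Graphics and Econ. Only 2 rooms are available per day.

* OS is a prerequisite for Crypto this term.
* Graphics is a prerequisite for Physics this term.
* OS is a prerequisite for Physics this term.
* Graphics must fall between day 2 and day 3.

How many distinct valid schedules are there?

Splitting on Crypto: it can be day 2 (10), day 3 (18), day 4 (23). Listing each branch's schedules as (OS, Physics, Graphics, Econ) by day number:
Crypto=day 2: (1,3,2,1) (1,3,2,3) (1,3,2,4) (1,4,2,1) (1,4,2,3) (1,4,2,4) (1,4,3,1) (1,4,3,2) (1,4,3,3) (1,4,3,4) — 10.
Crypto=day 3: (1,3,2,1) (1,3,2,2) (1,3,2,4) (1,4,2,1) (1,4,2,2) (1,4,2,3) (1,4,2,4) (1,4,3,1) (1,4,3,2) (1,4,3,4) (2,3,2,1) (2,3,2,4) (2,4,2,1) (2,4,2,3) (2,4,2,4) (2,4,3,1) (2,4,3,2) (2,4,3,4) — 18.
Crypto=day 4: (1,3,2,1) (1,3,2,2) (1,3,2,3) (1,3,2,4) (1,4,2,1) (1,4,2,2) (1,4,2,3) (1,4,3,1) (1,4,3,2) (1,4,3,3) (2,3,2,1) (2,3,2,3) (2,3,2,4) (2,4,2,1) (2,4,2,3) (2,4,3,1) (2,4,3,2) (2,4,3,3) (3,4,2,1) (3,4,2,2) (3,4,2,3) (3,4,3,1) (3,4,3,2) — 23.
Summing: 10 + 18 + 23 = 51.

51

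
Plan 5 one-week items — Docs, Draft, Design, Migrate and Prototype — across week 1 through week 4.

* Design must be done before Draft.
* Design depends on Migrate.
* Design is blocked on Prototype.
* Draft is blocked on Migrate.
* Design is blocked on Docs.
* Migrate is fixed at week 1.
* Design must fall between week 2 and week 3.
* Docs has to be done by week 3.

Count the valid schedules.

Splitting on Docs: it can be week 1 (4), week 2 (2). Listing each branch's schedules as (Draft, Design, Migrate, Prototype) by week number:
Docs=week 1: (3,2,1,1) (4,2,1,1) (4,3,1,1) (4,3,1,2) — 4.
Docs=week 2: (4,3,1,1) (4,3,1,2) — 2.
Summing: 4 + 2 = 6.

6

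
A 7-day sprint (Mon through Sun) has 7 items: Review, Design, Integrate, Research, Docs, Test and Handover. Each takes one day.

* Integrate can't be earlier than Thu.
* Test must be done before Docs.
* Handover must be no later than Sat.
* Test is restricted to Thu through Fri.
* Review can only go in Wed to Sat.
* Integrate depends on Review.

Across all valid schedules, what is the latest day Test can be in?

Fri

Test is available from Thu; Test's own window allows nothing later than Fri.
Test at Fri is achievable: Design in Mon, Test in Fri, Research in Mon, Integrate in Thu, Review in Wed, Handover in Mon, Docs in Sat.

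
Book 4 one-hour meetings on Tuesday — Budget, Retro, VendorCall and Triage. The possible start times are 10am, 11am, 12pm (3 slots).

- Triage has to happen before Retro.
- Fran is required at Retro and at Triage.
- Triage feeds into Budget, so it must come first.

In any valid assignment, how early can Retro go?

11am

Precedence pushes Retro to at least 11am.
Retro at 11am is achievable: Triage in 10am, VendorCall in 10am, Retro in 11am, Budget in 11am.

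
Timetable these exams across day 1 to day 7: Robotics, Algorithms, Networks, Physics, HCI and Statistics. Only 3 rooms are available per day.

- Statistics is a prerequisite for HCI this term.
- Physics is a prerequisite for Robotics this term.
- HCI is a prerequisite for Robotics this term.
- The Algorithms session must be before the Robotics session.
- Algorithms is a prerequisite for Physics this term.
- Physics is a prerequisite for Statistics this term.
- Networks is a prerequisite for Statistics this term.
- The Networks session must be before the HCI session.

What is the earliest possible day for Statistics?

Precedence pushes Statistics to at least day 3; downstream work caps Statistics at day 5.
Statistics at day 3 is achievable: Networks=day 1, Physics=day 2, Robotics=day 5, Statistics=day 3, Algorithms=day 1, HCI=day 4.

day 3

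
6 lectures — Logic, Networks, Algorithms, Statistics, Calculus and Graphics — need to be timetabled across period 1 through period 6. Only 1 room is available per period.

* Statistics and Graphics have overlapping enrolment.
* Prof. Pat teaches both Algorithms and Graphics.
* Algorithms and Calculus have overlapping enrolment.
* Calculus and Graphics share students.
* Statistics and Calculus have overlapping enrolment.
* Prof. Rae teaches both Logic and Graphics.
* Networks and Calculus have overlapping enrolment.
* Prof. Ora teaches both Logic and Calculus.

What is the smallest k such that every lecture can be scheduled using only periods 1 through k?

With at most 1 per period and 6 lectures, at least 6 periods are needed.
6 works (last occupied period: period 6): for example Graphics -> period 6; Statistics -> period 4; Logic -> period 1; Algorithms -> period 3; Networks -> period 2; Calculus -> period 5.

6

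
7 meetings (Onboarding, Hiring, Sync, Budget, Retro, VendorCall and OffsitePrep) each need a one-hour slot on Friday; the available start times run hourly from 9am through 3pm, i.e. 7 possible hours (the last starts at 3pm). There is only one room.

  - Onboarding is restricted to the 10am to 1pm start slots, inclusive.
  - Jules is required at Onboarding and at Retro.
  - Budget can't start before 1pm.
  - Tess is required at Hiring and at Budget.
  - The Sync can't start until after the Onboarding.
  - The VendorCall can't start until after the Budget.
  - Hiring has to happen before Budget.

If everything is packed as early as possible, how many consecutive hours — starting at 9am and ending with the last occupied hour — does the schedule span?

7

The precedence chain requires at least 3 distinct hours.
With at most 1 per hour and 7 meetings, at least 7 hours are needed.
Propagating the time windows through the other constraints, VendorCall can't land before 2pm — that is hour 6 counting from 9am — so the schedule must run through at least 6 hours.
7 works (last occupied hour: 3pm): for example Hiring in 9am, VendorCall in 2pm, Retro in 12pm, Budget in 1pm, Onboarding in 10am, OffsitePrep in 3pm, Sync in 11am.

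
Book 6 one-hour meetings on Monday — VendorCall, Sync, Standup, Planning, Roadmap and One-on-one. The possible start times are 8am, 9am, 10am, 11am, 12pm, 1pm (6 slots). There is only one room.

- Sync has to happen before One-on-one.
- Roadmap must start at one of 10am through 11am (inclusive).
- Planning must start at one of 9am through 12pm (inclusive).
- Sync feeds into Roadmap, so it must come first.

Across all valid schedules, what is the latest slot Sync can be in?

10am

Downstream work caps Sync at 10am.
Sync at 10am is achievable: Standup=1pm, Planning=9am, Sync=10am, One-on-one=12pm, VendorCall=8am, Roadmap=11am.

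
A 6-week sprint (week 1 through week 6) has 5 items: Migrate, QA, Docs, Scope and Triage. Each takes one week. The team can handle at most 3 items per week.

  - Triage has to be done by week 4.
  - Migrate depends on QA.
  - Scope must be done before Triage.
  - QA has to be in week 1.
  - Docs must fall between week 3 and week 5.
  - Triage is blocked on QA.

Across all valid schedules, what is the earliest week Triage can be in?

Precedence pushes Triage to at least week 2; Triage's own window allows nothing later than week 4.
Triage at week 2 is achievable: QA -> week 1; Docs -> week 3; Migrate -> week 2; Triage -> week 2; Scope -> week 1.

week 2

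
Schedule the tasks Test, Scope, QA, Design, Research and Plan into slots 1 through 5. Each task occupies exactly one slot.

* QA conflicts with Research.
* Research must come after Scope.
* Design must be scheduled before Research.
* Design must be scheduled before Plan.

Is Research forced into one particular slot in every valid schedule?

Research can be 2 (e.g. Test in 1, QA in 1, Plan in 2, Scope in 1, Design in 1, Research in 2) or 3 (e.g. Research -> 3; Test -> 1; Plan -> 2; Scope -> 1; QA -> 1; Design -> 1).

No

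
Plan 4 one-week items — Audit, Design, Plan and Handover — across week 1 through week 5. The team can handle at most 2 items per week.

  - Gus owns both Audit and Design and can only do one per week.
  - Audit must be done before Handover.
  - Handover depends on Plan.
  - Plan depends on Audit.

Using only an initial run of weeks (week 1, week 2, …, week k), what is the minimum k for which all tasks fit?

The precedence chain requires at least 3 distinct weeks.
With at most 2 per week and 4 tasks, at least 2 weeks are needed.
3 works (last occupied week: week 3): for example Handover -> week 3; Plan -> week 2; Design -> week 2; Audit -> week 1.

3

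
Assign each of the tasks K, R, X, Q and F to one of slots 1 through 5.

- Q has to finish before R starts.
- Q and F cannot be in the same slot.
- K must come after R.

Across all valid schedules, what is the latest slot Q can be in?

3

Downstream work caps Q at 3.
Q at 3 is achievable: F=1, X=1, R=4, Q=3, K=5.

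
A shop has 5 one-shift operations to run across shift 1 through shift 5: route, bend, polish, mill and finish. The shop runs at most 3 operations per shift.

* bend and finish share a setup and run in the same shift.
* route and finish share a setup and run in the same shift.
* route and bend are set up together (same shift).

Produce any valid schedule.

route -> shift 1, bend -> shift 1, polish -> shift 2, finish -> shift 1, mill -> shift 2

Checking: bend = finish = shift 1; route = finish = shift 1; route = bend = shift 1; max 3 per shift (cap 3).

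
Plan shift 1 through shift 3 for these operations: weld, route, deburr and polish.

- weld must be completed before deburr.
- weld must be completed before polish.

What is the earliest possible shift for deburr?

shift 2

Precedence pushes deburr to at least shift 2.
deburr at shift 2 is achievable: polish -> shift 2; deburr -> shift 2; weld -> shift 1; route -> shift 1.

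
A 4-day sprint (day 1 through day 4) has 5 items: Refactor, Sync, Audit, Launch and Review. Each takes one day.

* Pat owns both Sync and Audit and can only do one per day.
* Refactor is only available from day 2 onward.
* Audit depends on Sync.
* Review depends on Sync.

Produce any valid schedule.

Audit -> day 2, Sync -> day 1, Launch -> day 1, Review -> day 2, Refactor -> day 2

Checking: Sync(day 1) before Audit(day 2); Sync(day 1) before Review(day 2); Sync(day 1) != Audit(day 2); Refactor=day 2 in [day 2,day 4].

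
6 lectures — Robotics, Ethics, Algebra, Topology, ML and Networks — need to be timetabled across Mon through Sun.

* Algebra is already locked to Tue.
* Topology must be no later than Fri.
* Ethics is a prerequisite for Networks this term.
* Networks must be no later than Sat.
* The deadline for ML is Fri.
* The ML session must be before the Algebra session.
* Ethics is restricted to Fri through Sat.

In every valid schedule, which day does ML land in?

ML's own window allows nothing later than Fri; downstream work caps ML at Mon.
So ML is pinned to Mon.

Mon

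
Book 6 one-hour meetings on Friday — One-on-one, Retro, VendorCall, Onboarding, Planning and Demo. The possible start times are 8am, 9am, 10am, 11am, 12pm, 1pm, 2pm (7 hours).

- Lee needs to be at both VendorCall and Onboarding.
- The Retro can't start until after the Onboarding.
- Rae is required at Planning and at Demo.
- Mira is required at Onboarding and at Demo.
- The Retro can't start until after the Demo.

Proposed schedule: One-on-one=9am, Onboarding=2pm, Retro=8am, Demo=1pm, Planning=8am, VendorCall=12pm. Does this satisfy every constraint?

No. The Retro can't start until after the Onboarding is not satisfied.

The Retro can't start until after the Onboarding — violated.
The Retro can't start until after the Demo — violated.
Rae is required at Planning and at Demo — holds.
Lee needs to be at both VendorCall and Onboarding — holds.
Mira is required at Onboarding and at Demo — holds.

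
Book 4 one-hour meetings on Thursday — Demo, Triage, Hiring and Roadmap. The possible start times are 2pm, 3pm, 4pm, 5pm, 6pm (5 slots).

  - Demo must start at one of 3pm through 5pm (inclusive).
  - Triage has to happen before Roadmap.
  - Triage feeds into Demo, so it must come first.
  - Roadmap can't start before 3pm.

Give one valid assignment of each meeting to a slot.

Hiring -> 2pm, Demo -> 3pm, Triage -> 2pm, Roadmap -> 3pm

Checking: Triage(2pm) before Demo(3pm); Triage(2pm) before Roadmap(3pm); Demo=3pm in [3pm,5pm]; Roadmap=3pm in [3pm,6pm].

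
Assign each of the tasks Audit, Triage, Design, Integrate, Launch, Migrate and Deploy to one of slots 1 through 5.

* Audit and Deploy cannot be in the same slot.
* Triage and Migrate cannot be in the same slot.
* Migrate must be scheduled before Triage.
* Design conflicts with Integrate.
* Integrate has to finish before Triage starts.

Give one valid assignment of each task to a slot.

Triage in 2, Design in 2, Migrate in 1, Audit in 1, Launch in 1, Deploy in 2, Integrate in 1

Checking: Migrate(1) before Triage(2); Integrate(1) before Triage(2); Triage(2) != Migrate(1); Design(2) != Integrate(1); Audit(1) != Deploy(2).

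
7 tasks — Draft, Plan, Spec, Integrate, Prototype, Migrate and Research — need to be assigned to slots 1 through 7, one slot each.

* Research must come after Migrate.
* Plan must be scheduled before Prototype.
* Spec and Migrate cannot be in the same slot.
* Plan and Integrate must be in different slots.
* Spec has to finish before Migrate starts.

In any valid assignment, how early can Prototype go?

Precedence pushes Prototype to at least 2.
Prototype at 2 is achievable: Research -> 3, Integrate -> 2, Spec -> 1, Migrate -> 2, Draft -> 1, Plan -> 1, Prototype -> 2.

2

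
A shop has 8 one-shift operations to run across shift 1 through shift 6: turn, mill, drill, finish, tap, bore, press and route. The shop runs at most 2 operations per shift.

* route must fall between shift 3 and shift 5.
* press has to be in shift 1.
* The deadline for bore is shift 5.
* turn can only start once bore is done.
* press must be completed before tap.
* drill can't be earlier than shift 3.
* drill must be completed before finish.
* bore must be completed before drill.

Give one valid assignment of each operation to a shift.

mill in shift 4, press in shift 1, turn in shift 2, finish in shift 4, route in shift 3, bore in shift 1, tap in shift 2, drill in shift 3

Checking: bore(shift 1) before drill(shift 3); bore(shift 1) before turn(shift 2); press(shift 1) before tap(shift 2); drill(shift 3) before finish(shift 4); bore=shift 1 in [shift 1,shift 5]; drill=shift 3 in [shift 3,shift 6]; press=shift 1 in [shift 1,shift 1]; route=shift 3 in [shift 3,shift 5]; max 2 per shift (cap 2).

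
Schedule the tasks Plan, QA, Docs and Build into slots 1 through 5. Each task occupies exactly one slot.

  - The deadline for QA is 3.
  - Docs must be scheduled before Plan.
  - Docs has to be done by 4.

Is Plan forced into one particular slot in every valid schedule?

No

Plan can be 2 (e.g. Plan=2; Build=1; Docs=1; QA=1) or 3 (e.g. QA in 1, Build in 1, Docs in 1, Plan in 3).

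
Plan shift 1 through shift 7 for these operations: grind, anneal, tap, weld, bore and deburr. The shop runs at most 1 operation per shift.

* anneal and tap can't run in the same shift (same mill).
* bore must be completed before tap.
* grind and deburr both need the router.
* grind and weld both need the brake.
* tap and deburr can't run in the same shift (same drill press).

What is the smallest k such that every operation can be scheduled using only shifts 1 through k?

6

The precedence chain requires at least 2 distinct shifts.
With at most 1 per shift and 6 operations, at least 6 shifts are needed.
6 works (last occupied shift: shift 6): for example grind in shift 3, deburr in shift 6, anneal in shift 4, weld in shift 5, tap in shift 2, bore in shift 1.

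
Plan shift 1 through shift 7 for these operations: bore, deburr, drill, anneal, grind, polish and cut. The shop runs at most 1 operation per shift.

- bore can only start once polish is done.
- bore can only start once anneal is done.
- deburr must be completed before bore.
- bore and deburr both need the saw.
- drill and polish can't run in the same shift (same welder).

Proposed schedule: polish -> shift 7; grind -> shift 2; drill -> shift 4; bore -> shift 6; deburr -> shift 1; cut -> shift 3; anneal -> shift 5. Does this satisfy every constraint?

bore can only start once anneal is done — holds.
The shop runs at most 1 operation per shift — holds.
drill and polish can't run in the same shift (same welder) — holds.
deburr must be completed before bore — holds.
bore and deburr both need the saw — holds.
bore can only start once polish is done — violated.

No — it violates: bore can only start once polish is done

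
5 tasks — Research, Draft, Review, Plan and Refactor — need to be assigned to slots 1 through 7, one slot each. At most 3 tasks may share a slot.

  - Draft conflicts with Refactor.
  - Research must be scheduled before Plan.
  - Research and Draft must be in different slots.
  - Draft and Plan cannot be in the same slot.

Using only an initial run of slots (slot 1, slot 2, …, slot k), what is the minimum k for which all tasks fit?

The precedence chain requires at least 2 distinct slots.
With at most 3 per slot and 5 tasks, at least 2 slots are needed.
Could 2 slots be enough, i.e. nothing placed later than 2? No: Plan must come after Research (at 1 or later) → {2}; Research must come before Plan (at 2 or earlier) → {1}; Draft can't share with Plan (2) → {1}; Draft can't share with Research (1) → nothing is left.
So 2 slots is not enough.
3 works (last occupied slot: 3): for example Plan=2; Research=1; Draft=3; Refactor=1; Review=1.

3 slots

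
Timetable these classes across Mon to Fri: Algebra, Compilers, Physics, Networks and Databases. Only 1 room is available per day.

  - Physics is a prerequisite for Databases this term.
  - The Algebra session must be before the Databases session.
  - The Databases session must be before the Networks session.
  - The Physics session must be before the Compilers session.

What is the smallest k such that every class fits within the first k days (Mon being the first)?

The precedence chain requires at least 3 distinct days.
With at most 1 per day and 5 classes, at least 5 days are needed.
5 works (last occupied day: Fri): for example Physics in Mon; Algebra in Tue; Databases in Wed; Compilers in Thu; Networks in Fri.

5 days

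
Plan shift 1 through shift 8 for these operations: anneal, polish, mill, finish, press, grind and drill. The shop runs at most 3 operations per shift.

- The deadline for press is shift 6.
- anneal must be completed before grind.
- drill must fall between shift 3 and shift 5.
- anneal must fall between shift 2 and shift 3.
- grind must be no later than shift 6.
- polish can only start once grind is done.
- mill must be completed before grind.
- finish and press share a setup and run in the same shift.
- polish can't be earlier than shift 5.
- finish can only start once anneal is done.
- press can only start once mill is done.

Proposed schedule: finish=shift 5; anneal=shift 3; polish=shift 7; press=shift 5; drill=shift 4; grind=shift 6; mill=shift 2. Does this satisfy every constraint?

The deadline for press is shift 6 — holds.
The shop runs at most 3 operations per shift — holds.
anneal must be completed before grind — holds.
grind must be no later than shift 6 — holds.
press can only start once mill is done — holds.
finish and press share a setup and run in the same shift — holds.
polish can only start once grind is done — holds.
finish can only start once anneal is done — holds.
mill must be completed before grind — holds.
anneal must fall between shift 2 and shift 3 — holds.
polish can't be earlier than shift 5 — holds.
drill must fall between shift 3 and shift 5 — holds.

Valid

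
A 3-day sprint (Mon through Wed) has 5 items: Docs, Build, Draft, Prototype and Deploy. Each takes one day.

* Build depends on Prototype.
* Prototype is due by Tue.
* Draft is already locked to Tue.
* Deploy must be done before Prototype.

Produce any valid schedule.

Deploy -> Mon; Docs -> Mon; Draft -> Tue; Prototype -> Tue; Build -> Wed

Checking: Prototype(Tue) before Build(Wed); Deploy(Mon) before Prototype(Tue); Draft=Tue in [Tue,Tue]; Prototype=Tue in [Mon,Tue].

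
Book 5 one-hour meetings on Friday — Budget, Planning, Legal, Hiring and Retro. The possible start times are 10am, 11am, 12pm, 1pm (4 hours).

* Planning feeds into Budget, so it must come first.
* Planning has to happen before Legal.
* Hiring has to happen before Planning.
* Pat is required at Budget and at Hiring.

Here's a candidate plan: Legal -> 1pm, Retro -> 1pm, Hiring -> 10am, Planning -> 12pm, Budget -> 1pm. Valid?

Yes, all constraints hold

Pat is required at Budget and at Hiring — holds.
Planning feeds into Budget, so it must come first — holds.
Planning has to happen before Legal — holds.
Hiring has to happen before Planning — holds.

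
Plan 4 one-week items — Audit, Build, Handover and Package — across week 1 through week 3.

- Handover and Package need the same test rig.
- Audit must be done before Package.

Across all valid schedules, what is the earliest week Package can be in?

week 2

Precedence pushes Package to at least week 2.
Package at week 2 is achievable: Package=week 2, Audit=week 1, Handover=week 1, Build=week 1.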